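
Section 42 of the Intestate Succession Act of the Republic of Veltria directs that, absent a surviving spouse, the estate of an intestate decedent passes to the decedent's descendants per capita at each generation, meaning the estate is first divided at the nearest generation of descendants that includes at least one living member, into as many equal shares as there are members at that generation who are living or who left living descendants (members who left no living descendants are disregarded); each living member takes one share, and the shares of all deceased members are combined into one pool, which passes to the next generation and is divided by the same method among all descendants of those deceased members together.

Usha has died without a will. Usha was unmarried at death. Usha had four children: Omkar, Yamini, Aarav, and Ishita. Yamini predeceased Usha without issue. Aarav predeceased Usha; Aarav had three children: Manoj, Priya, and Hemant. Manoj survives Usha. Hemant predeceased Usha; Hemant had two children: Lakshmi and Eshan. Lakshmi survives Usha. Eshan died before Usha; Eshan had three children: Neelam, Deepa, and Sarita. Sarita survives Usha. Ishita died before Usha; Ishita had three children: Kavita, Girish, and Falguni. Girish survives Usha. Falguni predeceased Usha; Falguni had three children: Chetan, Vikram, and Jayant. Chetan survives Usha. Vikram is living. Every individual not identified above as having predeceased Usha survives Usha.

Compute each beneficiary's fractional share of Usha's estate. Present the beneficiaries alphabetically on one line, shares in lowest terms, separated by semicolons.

There is no surviving spouse, so the entire estate passes to Usha's descendants per capita at each generation.
At generation 1 (Omkar, Aarav, Ishita) there are 3 shares of (1)/3 = 1/3 each.
Living: Omkar — each takes 1/3.
Deceased: Aarav and Ishita. Their combined 2/3 is pooled and carried to generation 2.
At generation 2 (Manoj, Priya, Hemant, Kavita, Girish, Falguni) there are 6 shares of (2/3)/6 = 1/9 each.
Living: Manoj, Priya, Kavita, and Girish — each takes 1/9.
Deceased: Hemant and Falguni. Their combined 2/9 is pooled and carried to generation 3.
At generation 3 (Lakshmi, Eshan, Chetan, Vikram, Jayant) there are 5 shares of (2/9)/5 = 2/45 each.
Living: Lakshmi, Chetan, Vikram, and Jayant — each takes 2/45.
Deceased: Eshan. That 2/45 share is carried to generation 4.
At generation 4 (Neelam, Deepa, Sarita) there are 3 shares of (2/45)/3 = 2/135 each.
Living: Neelam, Deepa, and Sarita — each takes 2/135.

Chetan 2/45; Deepa 2/135; Girish 1/9; Jayant 2/45; Kavita 1/9; Lakshmi 2/45; Manoj 1/9; Neelam 2/135; Omkar 1/3; Priya 1/9; Sarita 2/135; Vikram 2/45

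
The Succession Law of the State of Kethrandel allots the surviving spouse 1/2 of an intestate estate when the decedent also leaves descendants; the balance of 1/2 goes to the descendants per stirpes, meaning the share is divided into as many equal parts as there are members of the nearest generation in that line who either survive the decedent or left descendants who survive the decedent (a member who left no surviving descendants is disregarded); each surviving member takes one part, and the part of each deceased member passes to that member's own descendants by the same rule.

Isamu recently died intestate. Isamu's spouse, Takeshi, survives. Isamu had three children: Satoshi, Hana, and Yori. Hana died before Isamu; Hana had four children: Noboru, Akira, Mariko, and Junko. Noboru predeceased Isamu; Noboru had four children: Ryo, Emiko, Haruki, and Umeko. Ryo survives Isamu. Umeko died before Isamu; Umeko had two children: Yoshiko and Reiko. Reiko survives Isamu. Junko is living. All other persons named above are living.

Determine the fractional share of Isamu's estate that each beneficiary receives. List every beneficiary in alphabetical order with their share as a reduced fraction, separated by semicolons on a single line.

Akira 1/24; Emiko 1/96; Haruki 1/96; Junko 1/24; Mariko 1/24; Reiko 1/192; Ryo 1/96; Satoshi 1/6; Takeshi 1/2; Yori 1/6; Yoshiko 1/192

Takeshi, as surviving spouse, takes 1/2.
The remaining 1/2 passes to Isamu's descendants per stirpes.
The 1/2 is divided into 3 equal shares of 1/6 among Satoshi, Hana, Yori.
Satoshi is living and takes 1/6.
Hana predeceased; the 1/6 allotted to Hana's branch passes to Hana's issue by representation.
The 1/6 is divided into 4 equal shares of 1/24 among Noboru, Akira, Mariko, Junko.
Noboru predeceased; the 1/24 allotted to Noboru's branch passes to Noboru's issue by representation.
The 1/24 is divided into 4 equal shares of 1/96 among Ryo, Emiko, Haruki, Umeko.
Ryo is living and takes 1/96.
Emiko is living and takes 1/96.
Haruki is living and takes 1/96.
Umeko predeceased; the 1/96 allotted to Umeko's branch passes to Umeko's issue by representation.
The 1/96 is divided into 2 equal shares of 1/192 among Yoshiko, Reiko.
Yoshiko is living and takes 1/192.
Reiko is living and takes 1/192.
Akira is living and takes 1/24.
Mariko is living and takes 1/24.
Junko is living and takes 1/24.
Yori is living and takes 1/6.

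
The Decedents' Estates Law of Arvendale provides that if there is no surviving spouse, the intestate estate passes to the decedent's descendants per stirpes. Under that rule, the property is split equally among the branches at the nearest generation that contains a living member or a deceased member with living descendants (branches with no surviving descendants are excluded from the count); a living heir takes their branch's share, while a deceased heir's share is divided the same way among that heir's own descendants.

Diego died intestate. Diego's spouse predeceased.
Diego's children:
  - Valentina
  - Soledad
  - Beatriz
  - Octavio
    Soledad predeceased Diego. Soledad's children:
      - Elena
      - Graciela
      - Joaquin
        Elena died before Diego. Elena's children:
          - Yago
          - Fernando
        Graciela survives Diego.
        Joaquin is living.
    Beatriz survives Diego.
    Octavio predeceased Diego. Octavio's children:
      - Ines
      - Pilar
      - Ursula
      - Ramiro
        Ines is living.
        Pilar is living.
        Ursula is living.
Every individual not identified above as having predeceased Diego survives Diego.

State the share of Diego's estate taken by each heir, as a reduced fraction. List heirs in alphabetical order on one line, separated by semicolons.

There is no surviving spouse, so the entire estate passes to Diego's descendants per stirpes.
The estate is divided into 4 equal shares of 1/4 among Valentina, Soledad, Beatriz, Octavio.
Valentina is living and takes 1/4.
Soledad predeceased; the 1/4 allotted to Soledad's branch passes to Soledad's issue by representation.
The 1/4 is divided into 3 equal shares of 1/12 among Elena, Graciela, Joaquin.
Elena predeceased; the 1/12 allotted to Elena's branch passes to Elena's issue by representation.
The 1/12 is divided into 2 equal shares of 1/24 among Yago, Fernando.
Yago is living and takes 1/24.
Fernando is living and takes 1/24.
Graciela is living and takes 1/12.
Joaquin is living and takes 1/12.
Beatriz is living and takes 1/4.
Octavio predeceased; the 1/4 allotted to Octavio's branch passes to Octavio's issue by representation.
The 1/4 is divided into 4 equal shares of 1/16 among Ines, Pilar, Ursula, Ramiro.
Ines is living and takes 1/16.
Pilar is living and takes 1/16.
Ursula is living and takes 1/16.
Ramiro is living and takes 1/16.

Beatriz 1/4; Fernando 1/24; Graciela 1/12; Ines 1/16; Joaquin 1/12; Pilar 1/16; Ramiro 1/16; Ursula 1/16; Valentina 1/4; Yago 1/24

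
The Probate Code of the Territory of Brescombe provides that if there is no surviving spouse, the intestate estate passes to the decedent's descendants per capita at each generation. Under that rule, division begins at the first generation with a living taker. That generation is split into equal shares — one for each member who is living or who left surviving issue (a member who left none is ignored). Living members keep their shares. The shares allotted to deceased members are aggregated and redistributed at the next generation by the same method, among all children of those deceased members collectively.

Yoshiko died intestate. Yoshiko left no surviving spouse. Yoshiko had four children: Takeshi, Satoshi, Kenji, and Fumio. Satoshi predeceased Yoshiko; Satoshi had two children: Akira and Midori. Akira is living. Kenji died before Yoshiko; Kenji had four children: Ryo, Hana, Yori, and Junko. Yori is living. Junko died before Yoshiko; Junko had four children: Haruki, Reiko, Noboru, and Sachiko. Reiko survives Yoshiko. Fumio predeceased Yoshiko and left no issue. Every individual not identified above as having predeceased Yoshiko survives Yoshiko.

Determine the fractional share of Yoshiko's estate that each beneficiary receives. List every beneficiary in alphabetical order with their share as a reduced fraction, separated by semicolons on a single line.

There is no surviving spouse, so the entire estate passes to Yoshiko's descendants per capita at each generation.
At generation 1 (Takeshi, Satoshi, Kenji) there are 3 shares of (1)/3 = 1/3 each.
Living: Takeshi — each takes 1/3.
Deceased: Satoshi and Kenji. Their combined 2/3 is pooled and carried to generation 2.
At generation 2 (Akira, Midori, Ryo, Hana, Yori, Junko) there are 6 shares of (2/3)/6 = 1/9 each.
Living: Akira, Midori, Ryo, Hana, and Yori — each takes 1/9.
Deceased: Junko. That 1/9 share is carried to generation 3.
At generation 3 (Haruki, Reiko, Noboru, Sachiko) there are 4 shares of (1/9)/4 = 1/36 each.
Living: Haruki, Reiko, Noboru, and Sachiko — each takes 1/36.

Akira 1/9; Hana 1/9; Haruki 1/36; Midori 1/9; Noboru 1/36; Reiko 1/36; Ryo 1/9; Sachiko 1/36; Takeshi 1/3; Yori 1/9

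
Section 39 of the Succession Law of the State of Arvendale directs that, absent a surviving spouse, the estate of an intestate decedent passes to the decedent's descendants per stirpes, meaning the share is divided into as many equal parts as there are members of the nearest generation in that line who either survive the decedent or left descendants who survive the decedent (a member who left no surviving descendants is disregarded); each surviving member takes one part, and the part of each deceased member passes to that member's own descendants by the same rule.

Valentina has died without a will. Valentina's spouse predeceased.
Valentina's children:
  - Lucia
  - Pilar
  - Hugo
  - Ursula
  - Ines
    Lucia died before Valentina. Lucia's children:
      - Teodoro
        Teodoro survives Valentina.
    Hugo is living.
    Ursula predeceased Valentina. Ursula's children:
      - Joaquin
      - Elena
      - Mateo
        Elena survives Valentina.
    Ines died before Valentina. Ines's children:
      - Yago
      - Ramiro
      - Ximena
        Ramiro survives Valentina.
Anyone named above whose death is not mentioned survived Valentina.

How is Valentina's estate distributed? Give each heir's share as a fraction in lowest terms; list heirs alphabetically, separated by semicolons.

Elena 1/15; Hugo 1/5; Joaquin 1/15; Mateo 1/15; Pilar 1/5; Ramiro 1/15; Teodoro 1/5; Ximena 1/15; Yago 1/15

There is no surviving spouse, so the entire estate passes to Valentina's descendants per stirpes.
The estate is divided into 5 equal shares of 1/5 among Lucia, Pilar, Hugo, Ursula, Ines.
Lucia predeceased; the 1/5 allotted to Lucia's branch passes to Lucia's issue by representation.
Teodoro is the sole taker at this level and receives the full 1/5.
Pilar is living and takes 1/5.
Hugo is living and takes 1/5.
Ursula predeceased; the 1/5 allotted to Ursula's branch passes to Ursula's issue by representation.
The 1/5 is divided into 3 equal shares of 1/15 among Joaquin, Elena, Mateo.
Joaquin is living and takes 1/15.
Elena is living and takes 1/15.
Mateo is living and takes 1/15.
Ines predeceased; the 1/5 allotted to Ines's branch passes to Ines's issue by representation.
The 1/5 is divided into 3 equal shares of 1/15 among Yago, Ramiro, Ximena.
Yago is living and takes 1/15.
Ramiro is living and takes 1/15.
Ximena is living and takes 1/15.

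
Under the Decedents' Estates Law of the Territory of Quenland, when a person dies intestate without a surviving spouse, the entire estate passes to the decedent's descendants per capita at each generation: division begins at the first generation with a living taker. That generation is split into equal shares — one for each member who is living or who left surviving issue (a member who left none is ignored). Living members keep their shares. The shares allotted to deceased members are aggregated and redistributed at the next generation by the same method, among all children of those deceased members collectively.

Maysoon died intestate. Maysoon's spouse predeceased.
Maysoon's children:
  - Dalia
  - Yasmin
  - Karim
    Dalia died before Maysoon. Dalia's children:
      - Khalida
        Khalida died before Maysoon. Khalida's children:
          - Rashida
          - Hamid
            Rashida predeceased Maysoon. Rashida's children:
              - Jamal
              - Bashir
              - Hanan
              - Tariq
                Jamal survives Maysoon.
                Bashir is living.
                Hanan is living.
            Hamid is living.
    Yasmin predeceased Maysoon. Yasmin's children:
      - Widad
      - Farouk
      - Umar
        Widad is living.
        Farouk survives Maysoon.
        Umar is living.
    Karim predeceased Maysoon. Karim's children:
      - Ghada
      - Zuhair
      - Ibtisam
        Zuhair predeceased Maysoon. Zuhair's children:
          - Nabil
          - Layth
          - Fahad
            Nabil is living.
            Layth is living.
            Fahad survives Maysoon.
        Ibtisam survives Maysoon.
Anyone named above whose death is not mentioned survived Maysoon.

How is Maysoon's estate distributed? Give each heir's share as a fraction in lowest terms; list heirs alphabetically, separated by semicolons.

There is no surviving spouse, so the entire estate passes to Maysoon's descendants per capita at each generation.
No one at generation 1 (Dalia, Yasmin, Karim) is living; moving to the next generation.
At generation 2 (Khalida, Widad, Farouk, Umar, Ghada, Zuhair, Ibtisam) there are 7 shares of (1)/7 = 1/7 each.
Living: Widad, Farouk, Umar, Ghada, and Ibtisam — each takes 1/7.
Deceased: Khalida and Zuhair. Their combined 2/7 is pooled and carried to generation 3.
At generation 3 (Rashida, Hamid, Nabil, Layth, Fahad) there are 5 shares of (2/7)/5 = 2/35 each.
Living: Hamid, Nabil, Layth, and Fahad — each takes 2/35.
Deceased: Rashida. That 2/35 share is carried to generation 4.
At generation 4 (Jamal, Bashir, Hanan, Tariq) there are 4 shares of (2/35)/4 = 1/70 each.
Living: Jamal, Bashir, Hanan, and Tariq — each takes 1/70.

Bashir 1/70; Fahad 2/35; Farouk 1/7; Ghada 1/7; Hamid 2/35; Hanan 1/70; Ibtisam 1/7; Jamal 1/70; Layth 2/35; Nabil 2/35; Tariq 1/70; Umar 1/7; Widad 1/7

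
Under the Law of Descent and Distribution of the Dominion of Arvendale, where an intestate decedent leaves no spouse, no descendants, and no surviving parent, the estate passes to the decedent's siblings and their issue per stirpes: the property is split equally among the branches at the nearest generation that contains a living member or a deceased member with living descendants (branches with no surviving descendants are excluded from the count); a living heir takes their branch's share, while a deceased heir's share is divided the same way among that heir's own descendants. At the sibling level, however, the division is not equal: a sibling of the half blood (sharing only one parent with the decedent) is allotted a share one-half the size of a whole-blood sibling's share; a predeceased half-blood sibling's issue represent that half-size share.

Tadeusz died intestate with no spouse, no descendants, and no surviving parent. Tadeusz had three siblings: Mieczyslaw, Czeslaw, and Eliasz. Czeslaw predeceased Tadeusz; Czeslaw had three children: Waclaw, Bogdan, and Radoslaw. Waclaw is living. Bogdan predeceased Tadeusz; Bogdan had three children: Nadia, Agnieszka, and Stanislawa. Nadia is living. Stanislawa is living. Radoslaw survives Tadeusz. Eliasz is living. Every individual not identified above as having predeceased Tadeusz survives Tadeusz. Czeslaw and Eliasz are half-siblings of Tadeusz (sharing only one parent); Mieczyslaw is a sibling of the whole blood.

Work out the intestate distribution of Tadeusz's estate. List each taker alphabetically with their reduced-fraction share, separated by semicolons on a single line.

Agnieszka 1/36; Eliasz 1/4; Mieczyslaw 1/2; Nadia 1/36; Radoslaw 1/12; Stanislawa 1/36; Waclaw 1/12

No spouse, descendants, or parent survives, so the estate passes to Tadeusz's siblings per stirpes.
Half-blood siblings count for one-half the weight of whole-blood siblings at the initial division.
Dividing 1 in proportion to weights (total weight 2): Mieczyslaw (weight 1) → 1/2; Czeslaw (weight 1/2) → 1/4; Eliasz (weight 1/2) → 1/4.
Mieczyslaw is living and takes 1/2.
Czeslaw predeceased; the 1/4 allotted to Czeslaw's branch passes to Czeslaw's issue by representation.
The 1/4 is divided into 3 equal shares of 1/12 among Waclaw, Bogdan, Radoslaw.
Waclaw is living and takes 1/12.
Bogdan predeceased; the 1/12 allotted to Bogdan's branch passes to Bogdan's issue by representation.
The 1/12 is divided into 3 equal shares of 1/36 among Nadia, Agnieszka, Stanislawa.
Nadia is living and takes 1/36.
Agnieszka is living and takes 1/36.
Stanislawa is living and takes 1/36.
Radoslaw is living and takes 1/12.
Eliasz is living and takes 1/4.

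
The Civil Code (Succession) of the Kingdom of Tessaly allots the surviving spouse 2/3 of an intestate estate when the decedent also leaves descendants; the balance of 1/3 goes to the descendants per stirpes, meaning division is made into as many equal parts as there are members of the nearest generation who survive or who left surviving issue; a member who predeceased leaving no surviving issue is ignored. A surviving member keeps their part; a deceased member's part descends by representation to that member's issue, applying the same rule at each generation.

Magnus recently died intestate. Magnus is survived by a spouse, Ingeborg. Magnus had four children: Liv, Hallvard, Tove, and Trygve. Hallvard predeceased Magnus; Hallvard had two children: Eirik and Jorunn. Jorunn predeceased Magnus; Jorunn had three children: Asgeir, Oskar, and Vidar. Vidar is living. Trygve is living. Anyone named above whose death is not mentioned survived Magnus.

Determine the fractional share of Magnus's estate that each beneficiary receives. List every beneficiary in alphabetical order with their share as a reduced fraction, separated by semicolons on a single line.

Asgeir 1/72; Eirik 1/24; Ingeborg 2/3; Liv 1/12; Oskar 1/72; Tove 1/12; Trygve 1/12; Vidar 1/72

Ingeborg, as surviving spouse, takes 2/3.
The remaining 1/3 passes to Magnus's descendants per stirpes.
The 1/3 is divided into 4 equal shares of 1/12 among Liv, Hallvard, Tove, Trygve.
Liv is living and takes 1/12.
Hallvard predeceased; the 1/12 allotted to Hallvard's branch passes to Hallvard's issue by representation.
The 1/12 is divided into 2 equal shares of 1/24 among Eirik, Jorunn.
Eirik is living and takes 1/24.
Jorunn predeceased; the 1/24 allotted to Jorunn's branch passes to Jorunn's issue by representation.
The 1/24 is divided into 3 equal shares of 1/72 among Asgeir, Oskar, Vidar.
Asgeir is living and takes 1/72.
Oskar is living and takes 1/72.
Vidar is living and takes 1/72.
Tove is living and takes 1/12.
Trygve is living and takes 1/12.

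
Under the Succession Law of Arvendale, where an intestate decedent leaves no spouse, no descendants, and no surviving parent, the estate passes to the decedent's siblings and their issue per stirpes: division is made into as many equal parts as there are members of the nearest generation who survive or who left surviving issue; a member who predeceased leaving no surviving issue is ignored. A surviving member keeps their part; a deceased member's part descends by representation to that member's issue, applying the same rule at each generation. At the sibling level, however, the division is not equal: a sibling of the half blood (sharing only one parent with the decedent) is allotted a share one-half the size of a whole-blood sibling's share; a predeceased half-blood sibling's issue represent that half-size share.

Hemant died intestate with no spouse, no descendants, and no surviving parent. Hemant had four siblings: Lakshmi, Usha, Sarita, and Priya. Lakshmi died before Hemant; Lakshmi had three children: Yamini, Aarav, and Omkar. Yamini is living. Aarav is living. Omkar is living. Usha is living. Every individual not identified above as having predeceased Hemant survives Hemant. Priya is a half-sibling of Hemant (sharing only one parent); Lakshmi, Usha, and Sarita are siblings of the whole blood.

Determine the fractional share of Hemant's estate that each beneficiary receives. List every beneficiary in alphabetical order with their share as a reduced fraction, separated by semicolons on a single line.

Aarav 2/21; Omkar 2/21; Priya 1/7; Sarita 2/7; Usha 2/7; Yamini 2/21

No spouse, descendants, or parent survives, so the estate passes to Hemant's siblings per stirpes.
Half-blood siblings count for one-half the weight of whole-blood siblings at the initial division.
Dividing 1 in proportion to weights (total weight 7/2): Lakshmi (weight 1) → 2/7; Usha (weight 1) → 2/7; Sarita (weight 1) → 2/7; Priya (weight 1/2) → 1/7.
Lakshmi predeceased; the 2/7 allotted to Lakshmi's branch passes to Lakshmi's issue by representation.
The 2/7 is divided into 3 equal shares of 2/21 among Yamini, Aarav, Omkar.
Yamini is living and takes 2/21.
Aarav is living and takes 2/21.
Omkar is living and takes 2/21.
Usha is living and takes 2/7.
Sarita is living and takes 2/7.
Priya is living and takes 1/7.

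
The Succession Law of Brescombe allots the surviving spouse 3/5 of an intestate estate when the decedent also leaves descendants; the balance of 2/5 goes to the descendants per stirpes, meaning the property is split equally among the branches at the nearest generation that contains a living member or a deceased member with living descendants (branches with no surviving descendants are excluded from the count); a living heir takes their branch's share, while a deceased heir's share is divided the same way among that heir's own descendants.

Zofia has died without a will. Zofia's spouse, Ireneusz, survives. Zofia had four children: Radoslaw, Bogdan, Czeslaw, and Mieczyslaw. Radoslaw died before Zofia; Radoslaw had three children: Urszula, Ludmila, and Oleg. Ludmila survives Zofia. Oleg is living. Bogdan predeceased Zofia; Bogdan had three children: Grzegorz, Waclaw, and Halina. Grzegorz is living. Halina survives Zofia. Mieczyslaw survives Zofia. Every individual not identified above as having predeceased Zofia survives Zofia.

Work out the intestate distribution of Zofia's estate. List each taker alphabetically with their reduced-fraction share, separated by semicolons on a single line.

Czeslaw 1/10; Grzegorz 1/30; Halina 1/30; Ireneusz 3/5; Ludmila 1/30; Mieczyslaw 1/10; Oleg 1/30; Urszula 1/30; Waclaw 1/30

Ireneusz, as surviving spouse, takes 3/5.
The remaining 2/5 passes to Zofia's descendants per stirpes.
The 2/5 is divided into 4 equal shares of 1/10 among Radoslaw, Bogdan, Czeslaw, Mieczyslaw.
Radoslaw predeceased; the 1/10 allotted to Radoslaw's branch passes to Radoslaw's issue by representation.
The 1/10 is divided into 3 equal shares of 1/30 among Urszula, Ludmila, Oleg.
Urszula is living and takes 1/30.
Ludmila is living and takes 1/30.
Oleg is living and takes 1/30.
Bogdan predeceased; the 1/10 allotted to Bogdan's branch passes to Bogdan's issue by representation.
The 1/10 is divided into 3 equal shares of 1/30 among Grzegorz, Waclaw, Halina.
Grzegorz is living and takes 1/30.
Waclaw is living and takes 1/30.
Halina is living and takes 1/30.
Czeslaw is living and takes 1/10.
Mieczyslaw is living and takes 1/10.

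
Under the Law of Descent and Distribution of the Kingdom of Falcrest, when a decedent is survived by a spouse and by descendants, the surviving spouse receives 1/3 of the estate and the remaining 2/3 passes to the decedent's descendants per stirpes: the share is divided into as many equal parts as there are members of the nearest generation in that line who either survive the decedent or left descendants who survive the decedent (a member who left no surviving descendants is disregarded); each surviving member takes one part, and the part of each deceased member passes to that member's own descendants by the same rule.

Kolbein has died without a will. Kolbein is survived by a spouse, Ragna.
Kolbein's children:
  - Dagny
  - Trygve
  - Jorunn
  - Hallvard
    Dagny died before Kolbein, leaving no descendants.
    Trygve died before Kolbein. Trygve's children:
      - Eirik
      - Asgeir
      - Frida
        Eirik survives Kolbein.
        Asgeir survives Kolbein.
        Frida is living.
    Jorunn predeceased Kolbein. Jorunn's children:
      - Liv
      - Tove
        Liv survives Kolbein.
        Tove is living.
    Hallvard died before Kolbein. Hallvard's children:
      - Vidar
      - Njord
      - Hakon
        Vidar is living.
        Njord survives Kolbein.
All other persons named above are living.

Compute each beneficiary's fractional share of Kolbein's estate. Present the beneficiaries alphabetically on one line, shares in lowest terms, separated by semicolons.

Ragna, as surviving spouse, takes 1/3.
The remaining 2/3 passes to Kolbein's descendants per stirpes.
Dagny left no surviving issue, so that branch lapses and is disregarded.
The 2/3 is divided into 3 equal shares of 2/9 among Trygve, Jorunn, Hallvard.
Trygve predeceased; the 2/9 allotted to Trygve's branch passes to Trygve's issue by representation.
The 2/9 is divided into 3 equal shares of 2/27 among Eirik, Asgeir, Frida.
Eirik is living and takes 2/27.
Asgeir is living and takes 2/27.
Frida is living and takes 2/27.
Jorunn predeceased; the 2/9 allotted to Jorunn's branch passes to Jorunn's issue by representation.
The 2/9 is divided into 2 equal shares of 1/9 among Liv, Tove.
Liv is living and takes 1/9.
Tove is living and takes 1/9.
Hallvard predeceased; the 2/9 allotted to Hallvard's branch passes to Hallvard's issue by representation.
The 2/9 is divided into 3 equal shares of 2/27 among Vidar, Njord, Hakon.
Vidar is living and takes 2/27.
Njord is living and takes 2/27.
Hakon is living and takes 2/27.

Asgeir 2/27; Eirik 2/27; Frida 2/27; Hakon 2/27; Liv 1/9; Njord 2/27; Ragna 1/3; Tove 1/9; Vidar 2/27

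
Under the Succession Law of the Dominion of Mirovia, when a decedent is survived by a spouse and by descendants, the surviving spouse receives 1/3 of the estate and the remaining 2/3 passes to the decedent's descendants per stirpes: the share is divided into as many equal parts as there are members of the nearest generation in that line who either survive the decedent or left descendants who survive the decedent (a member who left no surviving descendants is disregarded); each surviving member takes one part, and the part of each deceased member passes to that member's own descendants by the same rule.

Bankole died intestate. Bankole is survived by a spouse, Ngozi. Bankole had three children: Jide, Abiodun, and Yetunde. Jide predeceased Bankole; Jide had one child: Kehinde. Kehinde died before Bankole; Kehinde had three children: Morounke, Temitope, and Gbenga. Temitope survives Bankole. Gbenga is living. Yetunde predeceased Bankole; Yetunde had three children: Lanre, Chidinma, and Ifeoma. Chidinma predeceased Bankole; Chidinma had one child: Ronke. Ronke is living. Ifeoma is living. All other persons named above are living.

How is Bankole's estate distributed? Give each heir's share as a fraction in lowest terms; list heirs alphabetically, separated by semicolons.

Abiodun 2/9; Gbenga 2/27; Ifeoma 2/27; Lanre 2/27; Morounke 2/27; Ngozi 1/3; Ronke 2/27; Temitope 2/27

Ngozi, as surviving spouse, takes 1/3.
The remaining 2/3 passes to Bankole's descendants per stirpes.
The 2/3 is divided into 3 equal shares of 2/9 among Jide, Abiodun, Yetunde.
Jide predeceased; the 2/9 allotted to Jide's branch passes to Jide's issue by representation.
Kehinde's line is the sole branch at this level, so the full 2/9 passes to Kehinde's issue by representation.
The 2/9 is divided into 3 equal shares of 2/27 among Morounke, Temitope, Gbenga.
Morounke is living and takes 2/27.
Temitope is living and takes 2/27.
Gbenga is living and takes 2/27.
Abiodun is living and takes 2/9.
Yetunde predeceased; the 2/9 allotted to Yetunde's branch passes to Yetunde's issue by representation.
The 2/9 is divided into 3 equal shares of 2/27 among Lanre, Chidinma, Ifeoma.
Lanre is living and takes 2/27.
Chidinma predeceased; the 2/27 allotted to Chidinma's branch passes to Chidinma's issue by representation.
Ronke is the sole taker at this level and receives the full 2/27.
Ifeoma is living and takes 2/27.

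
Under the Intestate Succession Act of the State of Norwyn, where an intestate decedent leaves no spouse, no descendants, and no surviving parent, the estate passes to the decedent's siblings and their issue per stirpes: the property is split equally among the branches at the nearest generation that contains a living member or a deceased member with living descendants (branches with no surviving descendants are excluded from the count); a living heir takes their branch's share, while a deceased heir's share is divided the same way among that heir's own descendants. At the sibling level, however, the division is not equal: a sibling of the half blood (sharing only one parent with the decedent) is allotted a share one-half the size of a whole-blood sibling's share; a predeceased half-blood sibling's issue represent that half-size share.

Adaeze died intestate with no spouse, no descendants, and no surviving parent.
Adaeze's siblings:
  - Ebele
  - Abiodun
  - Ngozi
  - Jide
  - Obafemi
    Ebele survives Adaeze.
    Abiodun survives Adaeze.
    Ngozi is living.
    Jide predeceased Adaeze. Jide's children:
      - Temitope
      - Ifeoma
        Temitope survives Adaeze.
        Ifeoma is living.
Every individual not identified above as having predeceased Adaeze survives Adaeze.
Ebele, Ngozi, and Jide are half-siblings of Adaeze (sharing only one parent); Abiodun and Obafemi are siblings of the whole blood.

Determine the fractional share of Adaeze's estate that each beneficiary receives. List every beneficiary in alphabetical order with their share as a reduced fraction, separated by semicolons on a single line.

Abiodun 2/7; Ebele 1/7; Ifeoma 1/14; Ngozi 1/7; Obafemi 2/7; Temitope 1/14

No spouse, descendants, or parent survives, so the estate passes to Adaeze's siblings per stirpes.
Half-blood siblings count for one-half the weight of whole-blood siblings at the initial division.
Dividing 1 in proportion to weights (total weight 7/2): Ebele (weight 1/2) → 1/7; Abiodun (weight 1) → 2/7; Ngozi (weight 1/2) → 1/7; Jide (weight 1/2) → 1/7; Obafemi (weight 1) → 2/7.
Ebele is living and takes 1/7.
Abiodun is living and takes 2/7.
Ngozi is living and takes 1/7.
Jide predeceased; the 1/7 allotted to Jide's branch passes to Jide's issue by representation.
The 1/7 is divided into 2 equal shares of 1/14 among Temitope, Ifeoma.
Temitope is living and takes 1/14.
Ifeoma is living and takes 1/14.
Obafemi is living and takes 2/7.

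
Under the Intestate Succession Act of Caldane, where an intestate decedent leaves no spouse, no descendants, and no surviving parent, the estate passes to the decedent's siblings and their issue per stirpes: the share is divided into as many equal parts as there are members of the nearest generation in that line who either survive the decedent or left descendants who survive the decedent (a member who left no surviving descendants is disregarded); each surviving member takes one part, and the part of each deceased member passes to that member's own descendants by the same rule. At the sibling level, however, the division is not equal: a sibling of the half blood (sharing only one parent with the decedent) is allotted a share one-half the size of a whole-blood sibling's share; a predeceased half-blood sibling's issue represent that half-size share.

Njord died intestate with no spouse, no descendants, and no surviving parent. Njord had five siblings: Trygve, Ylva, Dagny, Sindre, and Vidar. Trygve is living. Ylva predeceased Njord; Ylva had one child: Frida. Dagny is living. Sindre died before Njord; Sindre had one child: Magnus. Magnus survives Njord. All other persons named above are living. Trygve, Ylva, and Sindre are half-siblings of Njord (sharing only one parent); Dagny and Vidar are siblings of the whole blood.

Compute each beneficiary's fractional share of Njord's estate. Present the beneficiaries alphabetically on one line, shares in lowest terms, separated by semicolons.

Dagny 2/7; Frida 1/7; Magnus 1/7; Trygve 1/7; Vidar 2/7

No spouse, descendants, or parent survives, so the estate passes to Njord's siblings per stirpes.
Half-blood siblings count for one-half the weight of whole-blood siblings at the initial division.
Dividing 1 in proportion to weights (total weight 7/2): Trygve (weight 1/2) → 1/7; Ylva (weight 1/2) → 1/7; Dagny (weight 1) → 2/7; Sindre (weight 1/2) → 1/7; Vidar (weight 1) → 2/7.
Trygve is living and takes 1/7.
Ylva predeceased; the 1/7 allotted to Ylva's branch passes to Ylva's issue by representation.
Frida is the sole taker at this level and receives the full 1/7.
Dagny is living and takes 2/7.
Sindre predeceased; the 1/7 allotted to Sindre's branch passes to Sindre's issue by representation.
Magnus is the sole taker at this level and receives the full 1/7.
Vidar is living and takes 2/7.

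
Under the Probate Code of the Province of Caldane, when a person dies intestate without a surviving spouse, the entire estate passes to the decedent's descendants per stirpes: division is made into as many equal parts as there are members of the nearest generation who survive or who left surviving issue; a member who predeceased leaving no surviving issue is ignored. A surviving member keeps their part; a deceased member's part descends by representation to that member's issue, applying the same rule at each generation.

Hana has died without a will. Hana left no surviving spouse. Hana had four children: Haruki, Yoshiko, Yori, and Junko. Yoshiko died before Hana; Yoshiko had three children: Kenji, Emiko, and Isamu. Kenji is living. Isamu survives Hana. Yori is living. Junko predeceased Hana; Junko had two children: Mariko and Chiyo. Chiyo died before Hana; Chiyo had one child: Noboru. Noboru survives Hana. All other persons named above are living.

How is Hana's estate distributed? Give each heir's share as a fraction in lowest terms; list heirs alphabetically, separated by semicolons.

Emiko 1/12; Haruki 1/4; Isamu 1/12; Kenji 1/12; Mariko 1/8; Noboru 1/8; Yori 1/4

There is no surviving spouse, so the entire estate passes to Hana's descendants per stirpes.
The estate is divided into 4 equal shares of 1/4 among Haruki, Yoshiko, Yori, Junko.
Haruki is living and takes 1/4.
Yoshiko predeceased; the 1/4 allotted to Yoshiko's branch passes to Yoshiko's issue by representation.
The 1/4 is divided into 3 equal shares of 1/12 among Kenji, Emiko, Isamu.
Kenji is living and takes 1/12.
Emiko is living and takes 1/12.
Isamu is living and takes 1/12.
Yori is living and takes 1/4.
Junko predeceased; the 1/4 allotted to Junko's branch passes to Junko's issue by representation.
The 1/4 is divided into 2 equal shares of 1/8 among Mariko, Chiyo.
Mariko is living and takes 1/8.
Chiyo predeceased; the 1/8 allotted to Chiyo's branch passes to Chiyo's issue by representation.
Noboru is the sole taker at this level and receives the full 1/8.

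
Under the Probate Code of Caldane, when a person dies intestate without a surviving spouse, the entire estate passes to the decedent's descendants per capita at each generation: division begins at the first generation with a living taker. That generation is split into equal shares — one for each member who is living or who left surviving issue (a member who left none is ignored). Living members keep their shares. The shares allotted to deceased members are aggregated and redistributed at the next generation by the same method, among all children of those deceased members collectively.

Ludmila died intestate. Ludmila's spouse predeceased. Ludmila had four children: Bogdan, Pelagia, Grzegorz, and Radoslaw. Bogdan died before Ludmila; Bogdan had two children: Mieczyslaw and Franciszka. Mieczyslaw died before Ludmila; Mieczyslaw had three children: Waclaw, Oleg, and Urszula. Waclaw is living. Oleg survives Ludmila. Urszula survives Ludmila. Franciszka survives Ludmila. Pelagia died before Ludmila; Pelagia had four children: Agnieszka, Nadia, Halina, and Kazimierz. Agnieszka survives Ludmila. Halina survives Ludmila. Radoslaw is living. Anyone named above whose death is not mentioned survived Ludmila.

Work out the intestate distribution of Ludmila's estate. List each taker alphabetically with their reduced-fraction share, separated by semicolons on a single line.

There is no surviving spouse, so the entire estate passes to Ludmila's descendants per capita at each generation.
At generation 1 (Bogdan, Pelagia, Grzegorz, Radoslaw) there are 4 shares of (1)/4 = 1/4 each.
Living: Grzegorz and Radoslaw — each takes 1/4.
Deceased: Bogdan and Pelagia. Their combined 1/2 is pooled and carried to generation 2.
At generation 2 (Mieczyslaw, Franciszka, Agnieszka, Nadia, Halina, Kazimierz) there are 6 shares of (1/2)/6 = 1/12 each.
Living: Franciszka, Agnieszka, Nadia, Halina, and Kazimierz — each takes 1/12.
Deceased: Mieczyslaw. That 1/12 share is carried to generation 3.
At generation 3 (Waclaw, Oleg, Urszula) there are 3 shares of (1/12)/3 = 1/36 each.
Living: Waclaw, Oleg, and Urszula — each takes 1/36.

Agnieszka 1/12; Franciszka 1/12; Grzegorz 1/4; Halina 1/12; Kazimierz 1/12; Nadia 1/12; Oleg 1/36; Radoslaw 1/4; Urszula 1/36; Waclaw 1/36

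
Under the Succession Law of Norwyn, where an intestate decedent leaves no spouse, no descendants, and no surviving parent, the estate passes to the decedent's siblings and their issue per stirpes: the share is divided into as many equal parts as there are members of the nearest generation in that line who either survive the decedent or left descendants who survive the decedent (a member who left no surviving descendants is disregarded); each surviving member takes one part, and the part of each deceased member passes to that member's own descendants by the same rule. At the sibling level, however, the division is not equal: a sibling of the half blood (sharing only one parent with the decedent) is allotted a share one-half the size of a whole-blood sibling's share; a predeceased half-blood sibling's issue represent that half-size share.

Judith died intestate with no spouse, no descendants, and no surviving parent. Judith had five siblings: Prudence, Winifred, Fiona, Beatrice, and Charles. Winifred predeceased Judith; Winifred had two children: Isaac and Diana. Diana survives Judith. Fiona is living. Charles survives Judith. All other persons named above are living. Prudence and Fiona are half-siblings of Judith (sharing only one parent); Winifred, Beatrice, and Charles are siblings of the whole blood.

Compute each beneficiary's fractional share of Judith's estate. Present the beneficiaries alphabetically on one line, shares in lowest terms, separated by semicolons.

No spouse, descendants, or parent survives, so the estate passes to Judith's siblings per stirpes.
Half-blood siblings count for one-half the weight of whole-blood siblings at the initial division.
Dividing 1 in proportion to weights (total weight 4): Prudence (weight 1/2) → 1/8; Winifred (weight 1) → 1/4; Fiona (weight 1/2) → 1/8; Beatrice (weight 1) → 1/4; Charles (weight 1) → 1/4.
Prudence is living and takes 1/8.
Winifred predeceased; the 1/4 allotted to Winifred's branch passes to Winifred's issue by representation.
The 1/4 is divided into 2 equal shares of 1/8 among Isaac, Diana.
Isaac is living and takes 1/8.
Diana is living and takes 1/8.
Fiona is living and takes 1/8.
Beatrice is living and takes 1/4.
Charles is living and takes 1/4.

Beatrice 1/4; Charles 1/4; Diana 1/8; Fiona 1/8; Isaac 1/8; Prudence 1/8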